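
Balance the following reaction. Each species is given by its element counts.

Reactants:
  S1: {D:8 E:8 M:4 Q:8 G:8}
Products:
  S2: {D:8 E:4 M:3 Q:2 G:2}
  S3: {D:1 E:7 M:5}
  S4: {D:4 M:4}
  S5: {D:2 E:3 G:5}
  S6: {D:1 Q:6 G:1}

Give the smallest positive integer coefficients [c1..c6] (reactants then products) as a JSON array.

Coefficients: [5, 2, 2, 1, 6, 6]

D: 5·8 = 40 | 2·8+2·1+1·4+6·2+6·1 = 40
E: 5·8 = 40 | 2·4+2·7+1·0+6·3+6·0 = 40
M: 5·4 = 20 | 2·3+2·5+1·4+6·0+6·0 = 20
Q: 5·8 = 40 | 2·2+2·0+1·0+6·0+6·6 = 40
G: 5·8 = 40 | 2·2+2·0+1·0+6·5+6·1 = 40
gcd(5,2,2,1,6,6) = 1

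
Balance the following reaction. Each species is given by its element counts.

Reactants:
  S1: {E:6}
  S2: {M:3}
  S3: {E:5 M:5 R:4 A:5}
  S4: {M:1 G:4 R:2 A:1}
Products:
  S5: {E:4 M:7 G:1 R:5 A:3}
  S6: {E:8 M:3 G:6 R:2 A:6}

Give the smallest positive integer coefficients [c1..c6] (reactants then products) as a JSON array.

Coefficients: [3, 5, 6, 6, 6, 3]

E: 3·6+5·0+6·5+6·0 = 48 | 6·4+3·8 = 48
M: 3·0+5·3+6·5+6·1 = 51 | 6·7+3·3 = 51
G: 3·0+5·0+6·0+6·4 = 24 | 6·1+3·6 = 24
R: 3·0+5·0+6·4+6·2 = 36 | 6·5+3·2 = 36
A: 3·0+5·0+6·5+6·1 = 36 | 6·3+3·6 = 36
gcd(3,5,6,6,6,3) = 1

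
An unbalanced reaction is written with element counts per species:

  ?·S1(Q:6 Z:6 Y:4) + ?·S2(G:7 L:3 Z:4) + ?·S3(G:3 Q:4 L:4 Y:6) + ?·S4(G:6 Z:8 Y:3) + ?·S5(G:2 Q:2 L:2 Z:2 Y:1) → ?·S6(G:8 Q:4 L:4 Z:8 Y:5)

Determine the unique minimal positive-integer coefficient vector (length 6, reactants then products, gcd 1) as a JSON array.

Coefficients: [1, 2, 2, 3, 5, 6]

G: 1·0+2·7+2·3+3·6+5·2 = 48 | 6·8 = 48
Q: 1·6+2·0+2·4+3·0+5·2 = 24 | 6·4 = 24
L: 1·0+2·3+2·4+3·0+5·2 = 24 | 6·4 = 24
Z: 1·6+2·4+2·0+3·8+5·2 = 48 | 6·8 = 48
Y: 1·4+2·0+2·6+3·3+5·1 = 30 | 6·5 = 30
gcd(1,2,2,3,5,6) = 1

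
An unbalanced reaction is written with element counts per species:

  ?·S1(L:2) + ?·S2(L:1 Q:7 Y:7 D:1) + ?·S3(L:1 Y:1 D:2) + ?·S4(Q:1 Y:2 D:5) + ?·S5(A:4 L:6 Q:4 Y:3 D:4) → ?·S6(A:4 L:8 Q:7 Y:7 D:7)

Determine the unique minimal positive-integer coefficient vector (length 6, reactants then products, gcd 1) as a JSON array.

A: 2·0+2·0+4·0+1·0+5·4 = 20 | 5·4 = 20
L: 2·2+2·1+4·1+1·0+5·6 = 40 | 5·8 = 40
Q: 2·0+2·7+4·0+1·1+5·4 = 35 | 5·7 = 35
Y: 2·0+2·7+4·1+1·2+5·3 = 35 | 5·7 = 35
D: 2·0+2·1+4·2+1·5+5·4 = 35 | 5·7 = 35
gcd(2,2,4,1,5,5) = 1

Coefficients: [2, 2, 4, 1, 5, 5]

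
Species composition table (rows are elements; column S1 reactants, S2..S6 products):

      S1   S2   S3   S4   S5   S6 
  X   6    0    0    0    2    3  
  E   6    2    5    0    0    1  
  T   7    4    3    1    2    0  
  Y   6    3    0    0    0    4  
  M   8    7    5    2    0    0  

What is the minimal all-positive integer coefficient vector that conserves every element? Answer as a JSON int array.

X: 5·6 = 30 | 2·0+4·0+3·0+6·2+6·3 = 30
E: 5·6 = 30 | 2·2+4·5+3·0+6·0+6·1 = 30
T: 5·7 = 35 | 2·4+4·3+3·1+6·2+6·0 = 35
Y: 5·6 = 30 | 2·3+4·0+3·0+6·0+6·4 = 30
M: 5·8 = 40 | 2·7+4·5+3·2+6·0+6·0 = 40
gcd(5,2,4,3,6,6) = 1

Coefficients: [5, 2, 4, 3, 6, 6]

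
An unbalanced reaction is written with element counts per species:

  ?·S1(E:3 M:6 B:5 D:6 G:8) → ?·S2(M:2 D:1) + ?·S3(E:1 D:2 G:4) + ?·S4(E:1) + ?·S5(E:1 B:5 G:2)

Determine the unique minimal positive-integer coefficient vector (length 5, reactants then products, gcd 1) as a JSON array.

Coefficients: [2, 6, 3, 1, 2]

E: 2·3 = 6 | 6·0+3·1+1·1+2·1 = 6
M: 2·6 = 12 | 6·2+3·0+1·0+2·0 = 12
B: 2·5 = 10 | 6·0+3·0+1·0+2·5 = 10
D: 2·6 = 12 | 6·1+3·2+1·0+2·0 = 12
G: 2·8 = 16 | 6·0+3·4+1·0+2·2 = 16
gcd(2,6,3,1,2) = 1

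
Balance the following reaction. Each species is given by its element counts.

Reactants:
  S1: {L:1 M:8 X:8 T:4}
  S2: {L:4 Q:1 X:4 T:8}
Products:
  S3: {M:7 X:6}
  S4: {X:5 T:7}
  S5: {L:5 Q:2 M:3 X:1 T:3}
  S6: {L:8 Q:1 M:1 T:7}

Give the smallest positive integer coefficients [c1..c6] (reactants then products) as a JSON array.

Coefficients: [5, 4, 5, 5, 1, 2]

L: 5·1+4·4 = 21 | 5·0+5·0+1·5+2·8 = 21
Q: 5·0+4·1 = 4 | 5·0+5·0+1·2+2·1 = 4
M: 5·8+4·0 = 40 | 5·7+5·0+1·3+2·1 = 40
X: 5·8+4·4 = 56 | 5·6+5·5+1·1+2·0 = 56
T: 5·4+4·8 = 52 | 5·0+5·7+1·3+2·7 = 52
gcd(5,4,5,5,1,2) = 1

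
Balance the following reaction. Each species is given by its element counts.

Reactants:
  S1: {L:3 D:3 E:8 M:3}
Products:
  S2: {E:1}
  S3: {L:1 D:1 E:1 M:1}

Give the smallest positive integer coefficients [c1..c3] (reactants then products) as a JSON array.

Coefficients: [1, 5, 3]

L: 1·3 = 3 | 5·0+3·1 = 3
D: 1·3 = 3 | 5·0+3·1 = 3
E: 1·8 = 8 | 5·1+3·1 = 8
M: 1·3 = 3 | 5·0+3·1 = 3
gcd(1,5,3) = 1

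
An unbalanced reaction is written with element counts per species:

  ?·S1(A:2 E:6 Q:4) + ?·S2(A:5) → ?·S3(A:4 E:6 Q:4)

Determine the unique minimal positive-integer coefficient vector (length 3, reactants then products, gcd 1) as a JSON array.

Coefficients: [5, 2, 5]

A: 5·2+2·5 = 20 | 5·4 = 20
E: 5·6+2·0 = 30 | 5·6 = 30
Q: 5·4+2·0 = 20 | 5·4 = 20
gcd(5,2,5) = 1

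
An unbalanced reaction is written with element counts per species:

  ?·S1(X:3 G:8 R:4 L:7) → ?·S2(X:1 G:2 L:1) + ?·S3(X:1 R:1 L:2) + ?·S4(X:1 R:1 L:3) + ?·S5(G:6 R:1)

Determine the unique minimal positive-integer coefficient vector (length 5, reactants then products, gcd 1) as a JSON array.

X: 4·3 = 12 | 1·1+6·1+5·1+5·0 = 12
G: 4·8 = 32 | 1·2+6·0+5·0+5·6 = 32
R: 4·4 = 16 | 1·0+6·1+5·1+5·1 = 16
L: 4·7 = 28 | 1·1+6·2+5·3+5·0 = 28
gcd(4,1,6,5,5) = 1

Coefficients: [4, 1, 6, 5, 5]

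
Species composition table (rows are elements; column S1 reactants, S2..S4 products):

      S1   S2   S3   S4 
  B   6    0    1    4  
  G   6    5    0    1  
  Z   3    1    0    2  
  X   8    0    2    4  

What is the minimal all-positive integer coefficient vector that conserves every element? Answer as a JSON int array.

Coefficients: [1, 1, 2, 1]

B: 1·6 = 6 | 1·0+2·1+1·4 = 6
G: 1·6 = 6 | 1·5+2·0+1·1 = 6
Z: 1·3 = 3 | 1·1+2·0+1·2 = 3
X: 1·8 = 8 | 1·0+2·2+1·4 = 8
gcd(1,1,2,1) = 1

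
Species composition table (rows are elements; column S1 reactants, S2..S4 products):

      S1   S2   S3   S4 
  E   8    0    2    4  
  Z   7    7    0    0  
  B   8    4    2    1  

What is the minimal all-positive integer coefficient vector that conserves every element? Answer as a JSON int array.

Coefficients: [3, 3, 4, 4]

E: 3·8 = 24 | 3·0+4·2+4·4 = 24
Z: 3·7 = 21 | 3·7+4·0+4·0 = 21
B: 3·8 = 24 | 3·4+4·2+4·1 = 24
gcd(3,3,4,4) = 1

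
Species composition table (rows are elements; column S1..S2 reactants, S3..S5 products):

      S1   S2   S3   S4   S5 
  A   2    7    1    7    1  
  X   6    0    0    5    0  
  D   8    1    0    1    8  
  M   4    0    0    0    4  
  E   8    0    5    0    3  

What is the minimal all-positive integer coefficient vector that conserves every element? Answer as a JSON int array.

A: 5·2+6·7 = 52 | 5·1+6·7+5·1 = 52
X: 5·6+6·0 = 30 | 5·0+6·5+5·0 = 30
D: 5·8+6·1 = 46 | 5·0+6·1+5·8 = 46
M: 5·4+6·0 = 20 | 5·0+6·0+5·4 = 20
E: 5·8+6·0 = 40 | 5·5+6·0+5·3 = 40
gcd(5,6,5,6,5) = 1

Coefficients: [5, 6, 5, 6, 5]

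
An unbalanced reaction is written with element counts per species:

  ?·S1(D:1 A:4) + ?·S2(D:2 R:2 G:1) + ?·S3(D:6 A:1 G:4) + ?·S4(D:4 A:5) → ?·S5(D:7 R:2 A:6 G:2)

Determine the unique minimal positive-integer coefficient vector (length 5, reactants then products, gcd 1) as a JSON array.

D: 2·1+4·2+1·6+3·4 = 28 | 4·7 = 28
R: 2·0+4·2+1·0+3·0 = 8 | 4·2 = 8
A: 2·4+4·0+1·1+3·5 = 24 | 4·6 = 24
G: 2·0+4·1+1·4+3·0 = 8 | 4·2 = 8
gcd(2,4,1,3,4) = 1

Coefficients: [2, 4, 1, 3, 4]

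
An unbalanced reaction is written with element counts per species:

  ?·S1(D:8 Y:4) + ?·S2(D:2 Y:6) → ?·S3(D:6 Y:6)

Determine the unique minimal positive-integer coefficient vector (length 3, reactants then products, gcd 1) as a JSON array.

D: 3·8+3·2 = 30 | 5·6 = 30
Y: 3·4+3·6 = 30 | 5·6 = 30
gcd(3,3,5) = 1

Coefficients: [3, 3, 5]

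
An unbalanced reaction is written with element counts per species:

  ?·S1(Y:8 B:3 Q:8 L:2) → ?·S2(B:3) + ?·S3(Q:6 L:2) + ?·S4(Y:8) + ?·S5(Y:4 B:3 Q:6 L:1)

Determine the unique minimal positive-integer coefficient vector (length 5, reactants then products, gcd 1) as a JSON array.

Coefficients: [3, 1, 2, 2, 2]

Y: 3·8 = 24 | 1·0+2·0+2·8+2·4 = 24
B: 3·3 = 9 | 1·3+2·0+2·0+2·3 = 9
Q: 3·8 = 24 | 1·0+2·6+2·0+2·6 = 24
L: 3·2 = 6 | 1·0+2·2+2·0+2·1 = 6
gcd(3,1,2,2,2) = 1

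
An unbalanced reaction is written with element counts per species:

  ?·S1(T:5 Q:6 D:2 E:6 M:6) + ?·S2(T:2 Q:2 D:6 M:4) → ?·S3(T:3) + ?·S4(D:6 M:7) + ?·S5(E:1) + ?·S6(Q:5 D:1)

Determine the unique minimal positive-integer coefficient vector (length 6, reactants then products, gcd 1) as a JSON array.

T: 1·5+2·2 = 9 | 3·3+2·0+6·0+2·0 = 9
Q: 1·6+2·2 = 10 | 3·0+2·0+6·0+2·5 = 10
D: 1·2+2·6 = 14 | 3·0+2·6+6·0+2·1 = 14
E: 1·6+2·0 = 6 | 3·0+2·0+6·1+2·0 = 6
M: 1·6+2·4 = 14 | 3·0+2·7+6·0+2·0 = 14
gcd(1,2,3,2,6,2) = 1

Coefficients: [1, 2, 3, 2, 6, 2]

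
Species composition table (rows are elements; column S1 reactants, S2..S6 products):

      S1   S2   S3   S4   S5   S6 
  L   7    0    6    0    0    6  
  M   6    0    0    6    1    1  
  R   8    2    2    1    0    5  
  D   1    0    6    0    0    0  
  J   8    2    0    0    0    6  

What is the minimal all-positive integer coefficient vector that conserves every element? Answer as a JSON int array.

L: 6·7 = 42 | 6·0+1·6+4·0+6·0+6·6 = 42
M: 6·6 = 36 | 6·0+1·0+4·6+6·1+6·1 = 36
R: 6·8 = 48 | 6·2+1·2+4·1+6·0+6·5 = 48
D: 6·1 = 6 | 6·0+1·6+4·0+6·0+6·0 = 6
J: 6·8 = 48 | 6·2+1·0+4·0+6·0+6·6 = 48
gcd(6,6,1,4,6,6) = 1

Coefficients: [6, 6, 1, 4, 6, 6]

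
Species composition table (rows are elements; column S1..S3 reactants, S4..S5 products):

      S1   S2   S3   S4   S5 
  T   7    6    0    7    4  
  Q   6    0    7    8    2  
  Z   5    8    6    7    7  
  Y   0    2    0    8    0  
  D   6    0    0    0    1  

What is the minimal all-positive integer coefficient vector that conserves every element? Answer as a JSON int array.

Coefficients: [1, 4, 2, 1, 6]

T: 1·7+4·6+2·0 = 31 | 1·7+6·4 = 31
Q: 1·6+4·0+2·7 = 20 | 1·8+6·2 = 20
Z: 1·5+4·8+2·6 = 49 | 1·7+6·7 = 49
Y: 1·0+4·2+2·0 = 8 | 1·8+6·0 = 8
D: 1·6+4·0+2·0 = 6 | 1·0+6·1 = 6
gcd(1,4,2,1,6) = 1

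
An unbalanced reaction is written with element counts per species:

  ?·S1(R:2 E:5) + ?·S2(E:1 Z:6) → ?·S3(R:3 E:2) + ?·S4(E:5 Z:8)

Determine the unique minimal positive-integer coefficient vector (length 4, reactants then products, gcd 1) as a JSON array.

Coefficients: [3, 4, 2, 3]

R: 3·2+4·0 = 6 | 2·3+3·0 = 6
E: 3·5+4·1 = 19 | 2·2+3·5 = 19
Z: 3·0+4·6 = 24 | 2·0+3·8 = 24
gcd(3,4,2,3) = 1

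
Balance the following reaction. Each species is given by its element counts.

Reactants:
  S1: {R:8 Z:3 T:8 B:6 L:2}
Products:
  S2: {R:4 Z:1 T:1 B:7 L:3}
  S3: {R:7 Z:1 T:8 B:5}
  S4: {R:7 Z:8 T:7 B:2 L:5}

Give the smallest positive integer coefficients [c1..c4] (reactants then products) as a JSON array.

Coefficients: [4, 1, 3, 1]

R: 4·8 = 32 | 1·4+3·7+1·7 = 32
Z: 4·3 = 12 | 1·1+3·1+1·8 = 12
T: 4·8 = 32 | 1·1+3·8+1·7 = 32
B: 4·6 = 24 | 1·7+3·5+1·2 = 24
L: 4·2 = 8 | 1·3+3·0+1·5 = 8
gcd(4,1,3,1) = 1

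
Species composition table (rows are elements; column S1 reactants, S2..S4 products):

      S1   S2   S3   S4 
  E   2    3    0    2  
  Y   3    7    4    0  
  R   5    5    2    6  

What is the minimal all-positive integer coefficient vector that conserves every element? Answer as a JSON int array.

Coefficients: [6, 2, 1, 3]

E: 6·2 = 12 | 2·3+1·0+3·2 = 12
Y: 6·3 = 18 | 2·7+1·4+3·0 = 18
R: 6·5 = 30 | 2·5+1·2+3·6 = 30
gcd(6,2,1,3) = 1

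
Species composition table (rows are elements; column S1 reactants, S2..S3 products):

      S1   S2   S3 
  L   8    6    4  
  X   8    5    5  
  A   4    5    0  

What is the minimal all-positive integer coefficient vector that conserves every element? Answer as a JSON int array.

Coefficients: [5, 4, 4]

L: 5·8 = 40 | 4·6+4·4 = 40
X: 5·8 = 40 | 4·5+4·5 = 40
A: 5·4 = 20 | 4·5+4·0 = 20
gcd(5,4,4) = 1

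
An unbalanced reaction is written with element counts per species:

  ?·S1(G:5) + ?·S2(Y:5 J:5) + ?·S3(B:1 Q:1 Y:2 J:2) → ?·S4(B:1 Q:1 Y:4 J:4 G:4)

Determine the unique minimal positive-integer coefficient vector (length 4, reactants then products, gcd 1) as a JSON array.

Coefficients: [4, 2, 5, 5]

B: 4·0+2·0+5·1 = 5 | 5·1 = 5
Q: 4·0+2·0+5·1 = 5 | 5·1 = 5
Y: 4·0+2·5+5·2 = 20 | 5·4 = 20
J: 4·0+2·5+5·2 = 20 | 5·4 = 20
G: 4·5+2·0+5·0 = 20 | 5·4 = 20
gcd(4,2,5,5) = 1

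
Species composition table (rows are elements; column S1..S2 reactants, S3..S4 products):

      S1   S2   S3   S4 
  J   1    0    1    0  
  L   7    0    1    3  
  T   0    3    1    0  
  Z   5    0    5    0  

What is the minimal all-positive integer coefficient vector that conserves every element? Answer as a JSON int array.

Coefficients: [3, 1, 3, 6]

J: 3·1+1·0 = 3 | 3·1+6·0 = 3
L: 3·7+1·0 = 21 | 3·1+6·3 = 21
T: 3·0+1·3 = 3 | 3·1+6·0 = 3
Z: 3·5+1·0 = 15 | 3·5+6·0 = 15
gcd(3,1,3,6) = 1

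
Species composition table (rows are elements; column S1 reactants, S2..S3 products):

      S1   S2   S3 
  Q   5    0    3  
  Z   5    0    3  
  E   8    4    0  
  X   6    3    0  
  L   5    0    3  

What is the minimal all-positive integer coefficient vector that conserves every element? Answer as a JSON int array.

Q: 3·5 = 15 | 6·0+5·3 = 15
Z: 3·5 = 15 | 6·0+5·3 = 15
E: 3·8 = 24 | 6·4+5·0 = 24
X: 3·6 = 18 | 6·3+5·0 = 18
L: 3·5 = 15 | 6·0+5·3 = 15
gcd(3,6,5) = 1

Coefficients: [3, 6, 5]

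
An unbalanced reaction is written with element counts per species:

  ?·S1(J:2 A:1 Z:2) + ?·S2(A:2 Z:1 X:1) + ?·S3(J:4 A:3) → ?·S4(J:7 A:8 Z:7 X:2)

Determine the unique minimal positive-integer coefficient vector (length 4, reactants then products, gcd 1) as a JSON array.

Coefficients: [5, 4, 1, 2]

J: 5·2+4·0+1·4 = 14 | 2·7 = 14
A: 5·1+4·2+1·3 = 16 | 2·8 = 16
Z: 5·2+4·1+1·0 = 14 | 2·7 = 14
X: 5·0+4·1+1·0 = 4 | 2·2 = 4
gcd(5,4,1,2) = 1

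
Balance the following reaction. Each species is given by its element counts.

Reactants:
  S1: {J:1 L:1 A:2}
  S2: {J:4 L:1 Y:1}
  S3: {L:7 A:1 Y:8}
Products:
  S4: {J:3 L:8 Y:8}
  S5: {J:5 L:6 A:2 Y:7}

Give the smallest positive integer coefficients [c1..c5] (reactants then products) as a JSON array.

J: 1·1+5·4+4·0 = 21 | 2·3+3·5 = 21
L: 1·1+5·1+4·7 = 34 | 2·8+3·6 = 34
A: 1·2+5·0+4·1 = 6 | 2·0+3·2 = 6
Y: 1·0+5·1+4·8 = 37 | 2·8+3·7 = 37
gcd(1,5,4,2,3) = 1

Coefficients: [1, 5, 4, 2, 3]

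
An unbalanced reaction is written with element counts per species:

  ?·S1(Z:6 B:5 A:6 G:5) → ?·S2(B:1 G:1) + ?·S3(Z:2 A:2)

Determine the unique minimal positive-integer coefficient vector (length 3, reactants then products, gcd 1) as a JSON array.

Coefficients: [1, 5, 3]

Z: 1·6 = 6 | 5·0+3·2 = 6
B: 1·5 = 5 | 5·1+3·0 = 5
A: 1·6 = 6 | 5·0+3·2 = 6
G: 1·5 = 5 | 5·1+3·0 = 5
gcd(1,5,3) = 1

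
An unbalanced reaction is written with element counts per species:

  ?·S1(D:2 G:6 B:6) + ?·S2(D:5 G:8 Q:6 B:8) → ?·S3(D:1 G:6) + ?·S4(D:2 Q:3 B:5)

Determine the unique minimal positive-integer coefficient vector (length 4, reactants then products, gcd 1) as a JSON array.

D: 1·2+3·5 = 17 | 5·1+6·2 = 17
G: 1·6+3·8 = 30 | 5·6+6·0 = 30
Q: 1·0+3·6 = 18 | 5·0+6·3 = 18
B: 1·6+3·8 = 30 | 5·0+6·5 = 30
gcd(1,3,5,6) = 1

Coefficients: [1, 3, 5, 6]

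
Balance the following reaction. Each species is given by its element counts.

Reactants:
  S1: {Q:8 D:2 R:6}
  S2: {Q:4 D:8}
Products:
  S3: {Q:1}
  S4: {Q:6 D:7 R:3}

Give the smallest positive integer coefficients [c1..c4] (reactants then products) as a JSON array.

Coefficients: [2, 3, 4, 4]

Q: 2·8+3·4 = 28 | 4·1+4·6 = 28
D: 2·2+3·8 = 28 | 4·0+4·7 = 28
R: 2·6+3·0 = 12 | 4·0+4·3 = 12
gcd(2,3,4,4) = 1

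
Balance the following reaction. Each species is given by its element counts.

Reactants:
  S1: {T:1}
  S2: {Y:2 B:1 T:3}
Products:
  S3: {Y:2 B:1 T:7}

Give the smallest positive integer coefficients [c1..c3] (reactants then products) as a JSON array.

Y: 4·0+1·2 = 2 | 1·2 = 2
B: 4·0+1·1 = 1 | 1·1 = 1
T: 4·1+1·3 = 7 | 1·7 = 7
gcd(4,1,1) = 1

Coefficients: [4, 1, 1]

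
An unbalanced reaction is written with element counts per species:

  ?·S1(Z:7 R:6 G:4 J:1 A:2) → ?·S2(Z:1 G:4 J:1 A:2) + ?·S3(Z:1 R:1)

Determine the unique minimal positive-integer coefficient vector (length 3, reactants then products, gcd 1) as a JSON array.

Z: 1·7 = 7 | 1·1+6·1 = 7
R: 1·6 = 6 | 1·0+6·1 = 6
G: 1·4 = 4 | 1·4+6·0 = 4
J: 1·1 = 1 | 1·1+6·0 = 1
A: 1·2 = 2 | 1·2+6·0 = 2
gcd(1,1,6) = 1

Coefficients: [1, 1, 6]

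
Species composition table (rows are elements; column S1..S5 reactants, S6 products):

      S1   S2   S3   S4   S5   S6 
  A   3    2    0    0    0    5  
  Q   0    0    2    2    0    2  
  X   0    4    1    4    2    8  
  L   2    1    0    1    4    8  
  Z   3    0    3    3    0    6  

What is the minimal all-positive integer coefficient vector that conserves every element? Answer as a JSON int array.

A: 5·3+5·2+4·0+1·0+6·0 = 25 | 5·5 = 25
Q: 5·0+5·0+4·2+1·2+6·0 = 10 | 5·2 = 10
X: 5·0+5·4+4·1+1·4+6·2 = 40 | 5·8 = 40
L: 5·2+5·1+4·0+1·1+6·4 = 40 | 5·8 = 40
Z: 5·3+5·0+4·3+1·3+6·0 = 30 | 5·6 = 30
gcd(5,5,4,1,6,5) = 1

Coefficients: [5, 5, 4, 1, 6, 5]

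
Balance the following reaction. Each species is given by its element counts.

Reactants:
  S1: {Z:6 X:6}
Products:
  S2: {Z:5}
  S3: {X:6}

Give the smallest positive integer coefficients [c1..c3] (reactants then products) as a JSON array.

Z: 5·6 = 30 | 6·5+5·0 = 30
X: 5·6 = 30 | 6·0+5·6 = 30
gcd(5,6,5) = 1

Coefficients: [5, 6, 5]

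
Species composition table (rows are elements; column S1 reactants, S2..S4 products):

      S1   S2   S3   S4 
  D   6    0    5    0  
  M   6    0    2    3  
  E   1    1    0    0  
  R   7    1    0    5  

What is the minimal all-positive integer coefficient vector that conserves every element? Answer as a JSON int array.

Coefficients: [5, 5, 6, 6]

D: 5·6 = 30 | 5·0+6·5+6·0 = 30
M: 5·6 = 30 | 5·0+6·2+6·3 = 30
E: 5·1 = 5 | 5·1+6·0+6·0 = 5
R: 5·7 = 35 | 5·1+6·0+6·5 = 35
gcd(5,5,6,6) = 1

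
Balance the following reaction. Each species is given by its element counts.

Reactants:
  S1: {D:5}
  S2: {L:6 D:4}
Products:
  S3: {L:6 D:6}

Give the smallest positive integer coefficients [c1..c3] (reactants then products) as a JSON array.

L: 2·0+5·6 = 30 | 5·6 = 30
D: 2·5+5·4 = 30 | 5·6 = 30
gcd(2,5,5) = 1

Coefficients: [2, 5, 5]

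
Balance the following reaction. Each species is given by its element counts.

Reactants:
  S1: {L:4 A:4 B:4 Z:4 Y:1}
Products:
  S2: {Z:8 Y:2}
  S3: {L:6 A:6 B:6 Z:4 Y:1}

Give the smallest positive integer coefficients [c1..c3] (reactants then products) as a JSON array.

L: 6·4 = 24 | 1·0+4·6 = 24
A: 6·4 = 24 | 1·0+4·6 = 24
B: 6·4 = 24 | 1·0+4·6 = 24
Z: 6·4 = 24 | 1·8+4·4 = 24
Y: 6·1 = 6 | 1·2+4·1 = 6
gcd(6,1,4) = 1

Coefficients: [6, 1, 4]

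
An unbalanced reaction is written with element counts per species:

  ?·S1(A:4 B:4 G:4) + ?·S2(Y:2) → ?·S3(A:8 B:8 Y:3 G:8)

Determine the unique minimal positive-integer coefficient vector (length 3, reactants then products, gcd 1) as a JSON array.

A: 4·4+3·0 = 16 | 2·8 = 16
B: 4·4+3·0 = 16 | 2·8 = 16
Y: 4·0+3·2 = 6 | 2·3 = 6
G: 4·4+3·0 = 16 | 2·8 = 16
gcd(4,3,2) = 1

Coefficients: [4, 3, 2]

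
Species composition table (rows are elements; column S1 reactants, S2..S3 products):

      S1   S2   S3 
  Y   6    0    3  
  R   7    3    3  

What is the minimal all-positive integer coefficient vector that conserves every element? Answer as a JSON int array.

Coefficients: [3, 1, 6]

Y: 3·6 = 18 | 1·0+6·3 = 18
R: 3·7 = 21 | 1·3+6·3 = 21
gcd(3,1,6) = 1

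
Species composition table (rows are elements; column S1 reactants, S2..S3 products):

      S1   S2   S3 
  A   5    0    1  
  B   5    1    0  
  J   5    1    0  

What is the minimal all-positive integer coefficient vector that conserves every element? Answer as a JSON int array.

Coefficients: [1, 5, 5]

A: 1·5 = 5 | 5·0+5·1 = 5
B: 1·5 = 5 | 5·1+5·0 = 5
J: 1·5 = 5 | 5·1+5·0 = 5
gcd(1,5,5) = 1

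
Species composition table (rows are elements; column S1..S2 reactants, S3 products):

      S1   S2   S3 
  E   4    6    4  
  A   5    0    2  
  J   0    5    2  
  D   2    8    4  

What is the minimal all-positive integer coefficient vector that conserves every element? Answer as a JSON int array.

E: 2·4+2·6 = 20 | 5·4 = 20
A: 2·5+2·0 = 10 | 5·2 = 10
J: 2·0+2·5 = 10 | 5·2 = 10
D: 2·2+2·8 = 20 | 5·4 = 20
gcd(2,2,5) = 1

Coefficients: [2, 2, 5]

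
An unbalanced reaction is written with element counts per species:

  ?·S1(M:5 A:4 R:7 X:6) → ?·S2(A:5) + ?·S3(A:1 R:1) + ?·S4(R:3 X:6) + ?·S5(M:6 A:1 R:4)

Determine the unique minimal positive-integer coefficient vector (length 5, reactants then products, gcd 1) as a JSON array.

Coefficients: [6, 3, 4, 6, 5]

M: 6·5 = 30 | 3·0+4·0+6·0+5·6 = 30
A: 6·4 = 24 | 3·5+4·1+6·0+5·1 = 24
R: 6·7 = 42 | 3·0+4·1+6·3+5·4 = 42
X: 6·6 = 36 | 3·0+4·0+6·6+5·0 = 36
gcd(6,3,4,6,5) = 1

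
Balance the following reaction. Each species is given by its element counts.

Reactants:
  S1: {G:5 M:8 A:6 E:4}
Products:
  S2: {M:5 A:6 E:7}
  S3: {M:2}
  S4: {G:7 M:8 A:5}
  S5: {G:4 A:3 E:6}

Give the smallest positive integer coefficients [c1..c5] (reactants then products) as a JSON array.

G: 5·5 = 25 | 2·0+3·0+3·7+1·4 = 25
M: 5·8 = 40 | 2·5+3·2+3·8+1·0 = 40
A: 5·6 = 30 | 2·6+3·0+3·5+1·3 = 30
E: 5·4 = 20 | 2·7+3·0+3·0+1·6 = 20
gcd(5,2,3,3,1) = 1

Coefficients: [5, 2, 3, 3, 1]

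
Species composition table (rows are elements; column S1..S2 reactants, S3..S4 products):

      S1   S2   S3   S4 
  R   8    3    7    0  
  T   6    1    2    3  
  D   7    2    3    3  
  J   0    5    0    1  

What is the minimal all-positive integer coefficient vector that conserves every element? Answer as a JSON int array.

R: 4·8+1·3 = 35 | 5·7+5·0 = 35
T: 4·6+1·1 = 25 | 5·2+5·3 = 25
D: 4·7+1·2 = 30 | 5·3+5·3 = 30
J: 4·0+1·5 = 5 | 5·0+5·1 = 5
gcd(4,1,5,5) = 1

Coefficients: [4, 1, 5, 5]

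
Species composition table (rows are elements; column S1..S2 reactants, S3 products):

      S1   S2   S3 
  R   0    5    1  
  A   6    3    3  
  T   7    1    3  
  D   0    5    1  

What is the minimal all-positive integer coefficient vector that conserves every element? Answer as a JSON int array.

R: 2·0+1·5 = 5 | 5·1 = 5
A: 2·6+1·3 = 15 | 5·3 = 15
T: 2·7+1·1 = 15 | 5·3 = 15
D: 2·0+1·5 = 5 | 5·1 = 5
gcd(2,1,5) = 1

Coefficients: [2, 1, 5]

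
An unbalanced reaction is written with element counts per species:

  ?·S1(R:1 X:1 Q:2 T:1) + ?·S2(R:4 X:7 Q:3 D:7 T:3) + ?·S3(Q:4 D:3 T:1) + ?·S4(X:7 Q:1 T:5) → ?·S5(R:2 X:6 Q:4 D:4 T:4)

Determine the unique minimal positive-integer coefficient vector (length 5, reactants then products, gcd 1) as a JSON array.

R: 2·1+2·4+2·0+2·0 = 10 | 5·2 = 10
X: 2·1+2·7+2·0+2·7 = 30 | 5·6 = 30
Q: 2·2+2·3+2·4+2·1 = 20 | 5·4 = 20
D: 2·0+2·7+2·3+2·0 = 20 | 5·4 = 20
T: 2·1+2·3+2·1+2·5 = 20 | 5·4 = 20
gcd(2,2,2,2,5) = 1

Coefficients: [2, 2, 2, 2, 5]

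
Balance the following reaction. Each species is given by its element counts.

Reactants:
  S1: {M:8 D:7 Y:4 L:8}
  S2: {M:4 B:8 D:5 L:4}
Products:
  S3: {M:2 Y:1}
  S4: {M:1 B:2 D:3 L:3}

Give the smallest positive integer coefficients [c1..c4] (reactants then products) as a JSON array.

Coefficients: [1, 1, 4, 4]

M: 1·8+1·4 = 12 | 4·2+4·1 = 12
B: 1·0+1·8 = 8 | 4·0+4·2 = 8
D: 1·7+1·5 = 12 | 4·0+4·3 = 12
Y: 1·4+1·0 = 4 | 4·1+4·0 = 4
L: 1·8+1·4 = 12 | 4·0+4·3 = 12
gcd(1,1,4,4) = 1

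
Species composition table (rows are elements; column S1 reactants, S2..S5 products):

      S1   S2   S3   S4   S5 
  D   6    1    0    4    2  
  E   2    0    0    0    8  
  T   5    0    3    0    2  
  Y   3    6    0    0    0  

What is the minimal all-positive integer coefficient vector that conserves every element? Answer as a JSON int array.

Coefficients: [4, 2, 6, 5, 1]

D: 4·6 = 24 | 2·1+6·0+5·4+1·2 = 24
E: 4·2 = 8 | 2·0+6·0+5·0+1·8 = 8
T: 4·5 = 20 | 2·0+6·3+5·0+1·2 = 20
Y: 4·3 = 12 | 2·6+6·0+5·0+1·0 = 12
gcd(4,2,6,5,1) = 1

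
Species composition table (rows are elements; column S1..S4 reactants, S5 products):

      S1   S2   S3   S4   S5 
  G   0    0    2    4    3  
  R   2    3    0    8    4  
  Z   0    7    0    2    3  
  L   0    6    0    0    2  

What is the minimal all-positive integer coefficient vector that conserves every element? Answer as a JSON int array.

G: 1·0+2·0+5·2+2·4 = 18 | 6·3 = 18
R: 1·2+2·3+5·0+2·8 = 24 | 6·4 = 24
Z: 1·0+2·7+5·0+2·2 = 18 | 6·3 = 18
L: 1·0+2·6+5·0+2·0 = 12 | 6·2 = 12
gcd(1,2,5,2,6) = 1

Coefficients: [1, 2, 5, 2, 6]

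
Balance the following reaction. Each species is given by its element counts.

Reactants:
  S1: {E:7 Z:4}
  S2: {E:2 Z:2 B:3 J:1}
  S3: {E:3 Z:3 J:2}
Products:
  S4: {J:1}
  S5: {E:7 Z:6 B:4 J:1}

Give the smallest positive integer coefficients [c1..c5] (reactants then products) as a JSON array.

E: 1·7+4·2+2·3 = 21 | 5·0+3·7 = 21
Z: 1·4+4·2+2·3 = 18 | 5·0+3·6 = 18
B: 1·0+4·3+2·0 = 12 | 5·0+3·4 = 12
J: 1·0+4·1+2·2 = 8 | 5·1+3·1 = 8
gcd(1,4,2,5,3) = 1

Coefficients: [1, 4, 2, 5, 3]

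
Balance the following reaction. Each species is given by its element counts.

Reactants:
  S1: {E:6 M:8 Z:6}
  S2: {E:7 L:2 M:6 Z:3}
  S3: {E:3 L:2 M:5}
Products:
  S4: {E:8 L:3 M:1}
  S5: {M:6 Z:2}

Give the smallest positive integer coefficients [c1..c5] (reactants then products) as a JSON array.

E: 1·6+2·7+4·3 = 32 | 4·8+6·0 = 32
L: 1·0+2·2+4·2 = 12 | 4·3+6·0 = 12
M: 1·8+2·6+4·5 = 40 | 4·1+6·6 = 40
Z: 1·6+2·3+4·0 = 12 | 4·0+6·2 = 12
gcd(1,2,4,4,6) = 1

Coefficients: [1, 2, 4, 4, 6]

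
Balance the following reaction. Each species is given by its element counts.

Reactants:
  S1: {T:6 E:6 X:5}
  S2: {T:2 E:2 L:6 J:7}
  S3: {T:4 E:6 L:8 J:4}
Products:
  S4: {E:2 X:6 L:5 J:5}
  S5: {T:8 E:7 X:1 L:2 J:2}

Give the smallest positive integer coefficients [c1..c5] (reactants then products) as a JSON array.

T: 6·6+4·2+1·4 = 48 | 4·0+6·8 = 48
E: 6·6+4·2+1·6 = 50 | 4·2+6·7 = 50
X: 6·5+4·0+1·0 = 30 | 4·6+6·1 = 30
L: 6·0+4·6+1·8 = 32 | 4·5+6·2 = 32
J: 6·0+4·7+1·4 = 32 | 4·5+6·2 = 32
gcd(6,4,1,4,6) = 1

Coefficients: [6, 4, 1, 4, 6]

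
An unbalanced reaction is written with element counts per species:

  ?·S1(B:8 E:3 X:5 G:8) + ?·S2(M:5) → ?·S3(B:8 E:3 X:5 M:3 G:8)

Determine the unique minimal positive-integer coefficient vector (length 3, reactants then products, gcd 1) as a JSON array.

Coefficients: [5, 3, 5]

B: 5·8+3·0 = 40 | 5·8 = 40
E: 5·3+3·0 = 15 | 5·3 = 15
X: 5·5+3·0 = 25 | 5·5 = 25
M: 5·0+3·5 = 15 | 5·3 = 15
G: 5·8+3·0 = 40 | 5·8 = 40
gcd(5,3,5) = 1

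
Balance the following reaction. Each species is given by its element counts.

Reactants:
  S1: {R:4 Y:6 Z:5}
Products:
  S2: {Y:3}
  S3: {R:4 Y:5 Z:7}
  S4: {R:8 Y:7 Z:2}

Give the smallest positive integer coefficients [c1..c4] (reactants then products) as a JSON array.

Coefficients: [6, 3, 4, 1]

R: 6·4 = 24 | 3·0+4·4+1·8 = 24
Y: 6·6 = 36 | 3·3+4·5+1·7 = 36
Z: 6·5 = 30 | 3·0+4·7+1·2 = 30
gcd(6,3,4,1) = 1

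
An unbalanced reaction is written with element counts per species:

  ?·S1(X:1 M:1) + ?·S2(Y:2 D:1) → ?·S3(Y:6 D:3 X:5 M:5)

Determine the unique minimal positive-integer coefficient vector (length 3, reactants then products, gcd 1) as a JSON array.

Coefficients: [5, 3, 1]

Y: 5·0+3·2 = 6 | 1·6 = 6
D: 5·0+3·1 = 3 | 1·3 = 3
X: 5·1+3·0 = 5 | 1·5 = 5
M: 5·1+3·0 = 5 | 1·5 = 5
gcd(5,3,1) = 1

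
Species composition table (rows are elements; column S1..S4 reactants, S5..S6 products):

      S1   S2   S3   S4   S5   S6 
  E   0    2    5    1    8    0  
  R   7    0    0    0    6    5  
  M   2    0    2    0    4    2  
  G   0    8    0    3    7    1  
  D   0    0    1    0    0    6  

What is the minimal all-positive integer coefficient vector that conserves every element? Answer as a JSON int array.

E: 5·0+3·2+6·5+4·1 = 40 | 5·8+1·0 = 40
R: 5·7+3·0+6·0+4·0 = 35 | 5·6+1·5 = 35
M: 5·2+3·0+6·2+4·0 = 22 | 5·4+1·2 = 22
G: 5·0+3·8+6·0+4·3 = 36 | 5·7+1·1 = 36
D: 5·0+3·0+6·1+4·0 = 6 | 5·0+1·6 = 6
gcd(5,3,6,4,5,1) = 1

Coefficients: [5, 3, 6, 4, 5, 1]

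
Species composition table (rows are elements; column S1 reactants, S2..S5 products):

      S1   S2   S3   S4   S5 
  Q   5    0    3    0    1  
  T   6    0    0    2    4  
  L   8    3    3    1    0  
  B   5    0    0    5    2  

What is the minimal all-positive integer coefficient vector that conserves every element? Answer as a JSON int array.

Q: 4·5 = 20 | 5·0+5·3+2·0+5·1 = 20
T: 4·6 = 24 | 5·0+5·0+2·2+5·4 = 24
L: 4·8 = 32 | 5·3+5·3+2·1+5·0 = 32
B: 4·5 = 20 | 5·0+5·0+2·5+5·2 = 20
gcd(4,5,5,2,5) = 1

Coefficients: [4, 5, 5, 2, 5]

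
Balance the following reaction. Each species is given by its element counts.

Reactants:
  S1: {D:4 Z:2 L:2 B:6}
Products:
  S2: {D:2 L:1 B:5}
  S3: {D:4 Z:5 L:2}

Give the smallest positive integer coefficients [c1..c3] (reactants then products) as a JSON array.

D: 5·4 = 20 | 6·2+2·4 = 20
Z: 5·2 = 10 | 6·0+2·5 = 10
L: 5·2 = 10 | 6·1+2·2 = 10
B: 5·6 = 30 | 6·5+2·0 = 30
gcd(5,6,2) = 1

Coefficients: [5, 6, 2]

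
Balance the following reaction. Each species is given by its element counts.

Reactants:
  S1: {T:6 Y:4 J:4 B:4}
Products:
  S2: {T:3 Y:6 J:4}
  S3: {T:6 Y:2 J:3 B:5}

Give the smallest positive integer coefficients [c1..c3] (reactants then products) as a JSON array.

Coefficients: [5, 2, 4]

T: 5·6 = 30 | 2·3+4·6 = 30
Y: 5·4 = 20 | 2·6+4·2 = 20
J: 5·4 = 20 | 2·4+4·3 = 20
B: 5·4 = 20 | 2·0+4·5 = 20
gcd(5,2,4) = 1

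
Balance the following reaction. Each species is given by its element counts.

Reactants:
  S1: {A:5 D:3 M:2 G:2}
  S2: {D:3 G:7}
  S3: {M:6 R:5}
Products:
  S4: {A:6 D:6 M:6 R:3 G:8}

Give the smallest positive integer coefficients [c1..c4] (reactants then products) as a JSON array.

A: 6·5+4·0+3·0 = 30 | 5·6 = 30
D: 6·3+4·3+3·0 = 30 | 5·6 = 30
M: 6·2+4·0+3·6 = 30 | 5·6 = 30
R: 6·0+4·0+3·5 = 15 | 5·3 = 15
G: 6·2+4·7+3·0 = 40 | 5·8 = 40
gcd(6,4,3,5) = 1

Coefficients: [6, 4, 3, 5]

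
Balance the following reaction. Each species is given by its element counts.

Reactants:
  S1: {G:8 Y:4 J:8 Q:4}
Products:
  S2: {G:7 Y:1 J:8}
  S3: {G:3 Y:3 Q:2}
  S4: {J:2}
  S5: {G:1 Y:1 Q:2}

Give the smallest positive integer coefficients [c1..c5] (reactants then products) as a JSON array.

G: 3·8 = 24 | 2·7+2·3+4·0+4·1 = 24
Y: 3·4 = 12 | 2·1+2·3+4·0+4·1 = 12
J: 3·8 = 24 | 2·8+2·0+4·2+4·0 = 24
Q: 3·4 = 12 | 2·0+2·2+4·0+4·2 = 12
gcd(3,2,2,4,4) = 1

Coefficients: [3, 2, 2, 4, 4]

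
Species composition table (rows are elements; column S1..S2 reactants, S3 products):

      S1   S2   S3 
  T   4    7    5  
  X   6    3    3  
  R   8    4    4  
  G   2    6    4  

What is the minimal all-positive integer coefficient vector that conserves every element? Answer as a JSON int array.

T: 1·4+3·7 = 25 | 5·5 = 25
X: 1·6+3·3 = 15 | 5·3 = 15
R: 1·8+3·4 = 20 | 5·4 = 20
G: 1·2+3·6 = 20 | 5·4 = 20
gcd(1,3,5) = 1

Coefficients: [1, 3, 5]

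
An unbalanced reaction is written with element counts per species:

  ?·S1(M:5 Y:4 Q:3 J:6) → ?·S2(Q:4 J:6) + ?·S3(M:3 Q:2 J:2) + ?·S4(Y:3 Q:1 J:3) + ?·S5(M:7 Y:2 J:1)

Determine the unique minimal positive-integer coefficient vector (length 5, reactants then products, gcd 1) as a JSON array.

M: 4·5 = 20 | 1·0+2·3+4·0+2·7 = 20
Y: 4·4 = 16 | 1·0+2·0+4·3+2·2 = 16
Q: 4·3 = 12 | 1·4+2·2+4·1+2·0 = 12
J: 4·6 = 24 | 1·6+2·2+4·3+2·1 = 24
gcd(4,1,2,4,2) = 1

Coefficients: [4, 1, 2, 4, 2]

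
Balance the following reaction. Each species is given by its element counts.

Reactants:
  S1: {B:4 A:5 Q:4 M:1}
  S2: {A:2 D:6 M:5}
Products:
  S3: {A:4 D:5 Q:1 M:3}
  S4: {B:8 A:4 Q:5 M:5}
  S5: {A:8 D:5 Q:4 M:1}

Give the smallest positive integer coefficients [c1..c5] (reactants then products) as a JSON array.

Coefficients: [6, 5, 5, 3, 1]

B: 6·4+5·0 = 24 | 5·0+3·8+1·0 = 24
A: 6·5+5·2 = 40 | 5·4+3·4+1·8 = 40
D: 6·0+5·6 = 30 | 5·5+3·0+1·5 = 30
Q: 6·4+5·0 = 24 | 5·1+3·5+1·4 = 24
M: 6·1+5·5 = 31 | 5·3+3·5+1·1 = 31
gcd(6,5,5,3,1) = 1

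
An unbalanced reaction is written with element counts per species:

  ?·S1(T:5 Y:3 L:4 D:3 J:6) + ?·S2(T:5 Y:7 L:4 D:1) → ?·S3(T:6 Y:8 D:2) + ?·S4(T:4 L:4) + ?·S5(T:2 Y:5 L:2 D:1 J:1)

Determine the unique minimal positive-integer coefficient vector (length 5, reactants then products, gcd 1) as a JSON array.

T: 1·5+5·5 = 30 | 1·6+3·4+6·2 = 30
Y: 1·3+5·7 = 38 | 1·8+3·0+6·5 = 38
L: 1·4+5·4 = 24 | 1·0+3·4+6·2 = 24
D: 1·3+5·1 = 8 | 1·2+3·0+6·1 = 8
J: 1·6+5·0 = 6 | 1·0+3·0+6·1 = 6
gcd(1,5,1,3,6) = 1

Coefficients: [1, 5, 1, 3, 6]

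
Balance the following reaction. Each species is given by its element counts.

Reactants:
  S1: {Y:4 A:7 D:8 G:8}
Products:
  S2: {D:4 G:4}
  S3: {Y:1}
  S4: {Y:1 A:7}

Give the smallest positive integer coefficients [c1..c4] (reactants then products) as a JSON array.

Y: 1·4 = 4 | 2·0+3·1+1·1 = 4
A: 1·7 = 7 | 2·0+3·0+1·7 = 7
D: 1·8 = 8 | 2·4+3·0+1·0 = 8
G: 1·8 = 8 | 2·4+3·0+1·0 = 8
gcd(1,2,3,1) = 1

Coefficients: [1, 2, 3, 1]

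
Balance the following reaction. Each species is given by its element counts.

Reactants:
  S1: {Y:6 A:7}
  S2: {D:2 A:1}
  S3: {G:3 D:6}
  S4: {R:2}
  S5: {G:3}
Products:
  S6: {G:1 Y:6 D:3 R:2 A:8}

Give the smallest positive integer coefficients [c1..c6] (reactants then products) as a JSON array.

Coefficients: [6, 6, 1, 6, 1, 6]

G: 6·0+6·0+1·3+6·0+1·3 = 6 | 6·1 = 6
Y: 6·6+6·0+1·0+6·0+1·0 = 36 | 6·6 = 36
D: 6·0+6·2+1·6+6·0+1·0 = 18 | 6·3 = 18
R: 6·0+6·0+1·0+6·2+1·0 = 12 | 6·2 = 12
A: 6·7+6·1+1·0+6·0+1·0 = 48 | 6·8 = 48
gcd(6,6,1,6,1,6) = 1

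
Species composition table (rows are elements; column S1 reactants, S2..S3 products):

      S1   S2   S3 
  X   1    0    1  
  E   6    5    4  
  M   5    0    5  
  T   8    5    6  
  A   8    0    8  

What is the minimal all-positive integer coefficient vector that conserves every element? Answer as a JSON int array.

Coefficients: [5, 2, 5]

X: 5·1 = 5 | 2·0+5·1 = 5
E: 5·6 = 30 | 2·5+5·4 = 30
M: 5·5 = 25 | 2·0+5·5 = 25
T: 5·8 = 40 | 2·5+5·6 = 40
A: 5·8 = 40 | 2·0+5·8 = 40
gcd(5,2,5) = 1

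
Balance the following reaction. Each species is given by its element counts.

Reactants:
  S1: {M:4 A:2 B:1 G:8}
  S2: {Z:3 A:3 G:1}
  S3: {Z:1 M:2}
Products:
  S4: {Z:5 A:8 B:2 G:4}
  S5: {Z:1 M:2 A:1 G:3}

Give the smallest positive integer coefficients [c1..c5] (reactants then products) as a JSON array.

Z: 2·0+3·3+1·1 = 10 | 1·5+5·1 = 10
M: 2·4+3·0+1·2 = 10 | 1·0+5·2 = 10
A: 2·2+3·3+1·0 = 13 | 1·8+5·1 = 13
B: 2·1+3·0+1·0 = 2 | 1·2+5·0 = 2
G: 2·8+3·1+1·0 = 19 | 1·4+5·3 = 19
gcd(2,3,1,1,5) = 1

Coefficients: [2, 3, 1, 1, 5]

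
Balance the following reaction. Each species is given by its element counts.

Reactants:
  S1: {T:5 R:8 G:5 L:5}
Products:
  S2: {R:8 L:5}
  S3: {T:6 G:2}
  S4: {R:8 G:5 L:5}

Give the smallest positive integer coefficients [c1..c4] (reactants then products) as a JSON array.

T: 6·5 = 30 | 2·0+5·6+4·0 = 30
R: 6·8 = 48 | 2·8+5·0+4·8 = 48
G: 6·5 = 30 | 2·0+5·2+4·5 = 30
L: 6·5 = 30 | 2·5+5·0+4·5 = 30
gcd(6,2,5,4) = 1

Coefficients: [6, 2, 5, 4]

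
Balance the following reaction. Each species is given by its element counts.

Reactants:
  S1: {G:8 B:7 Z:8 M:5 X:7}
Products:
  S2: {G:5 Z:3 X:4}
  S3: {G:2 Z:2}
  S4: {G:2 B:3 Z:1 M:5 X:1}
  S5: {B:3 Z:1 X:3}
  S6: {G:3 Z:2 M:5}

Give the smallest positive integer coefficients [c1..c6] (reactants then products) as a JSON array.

Coefficients: [3, 1, 6, 2, 5, 1]

G: 3·8 = 24 | 1·5+6·2+2·2+5·0+1·3 = 24
B: 3·7 = 21 | 1·0+6·0+2·3+5·3+1·0 = 21
Z: 3·8 = 24 | 1·3+6·2+2·1+5·1+1·2 = 24
M: 3·5 = 15 | 1·0+6·0+2·5+5·0+1·5 = 15
X: 3·7 = 21 | 1·4+6·0+2·1+5·3+1·0 = 21
gcd(3,1,6,2,5,1) = 1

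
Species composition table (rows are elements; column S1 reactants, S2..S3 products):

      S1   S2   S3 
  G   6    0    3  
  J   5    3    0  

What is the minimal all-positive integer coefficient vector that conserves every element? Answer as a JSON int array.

Coefficients: [3, 5, 6]

G: 3·6 = 18 | 5·0+6·3 = 18
J: 3·5 = 15 | 5·3+6·0 = 15
gcd(3,5,6) = 1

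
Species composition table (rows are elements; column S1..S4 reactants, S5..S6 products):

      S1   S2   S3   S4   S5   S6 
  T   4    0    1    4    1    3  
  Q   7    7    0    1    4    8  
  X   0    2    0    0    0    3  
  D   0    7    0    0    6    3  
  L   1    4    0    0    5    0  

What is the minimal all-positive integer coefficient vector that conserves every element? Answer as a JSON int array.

Coefficients: [1, 6, 1, 3, 5, 4]

T: 1·4+6·0+1·1+3·4 = 17 | 5·1+4·3 = 17
Q: 1·7+6·7+1·0+3·1 = 52 | 5·4+4·8 = 52
X: 1·0+6·2+1·0+3·0 = 12 | 5·0+4·3 = 12
D: 1·0+6·7+1·0+3·0 = 42 | 5·6+4·3 = 42
L: 1·1+6·4+1·0+3·0 = 25 | 5·5+4·0 = 25
gcd(1,6,1,3,5,4) = 1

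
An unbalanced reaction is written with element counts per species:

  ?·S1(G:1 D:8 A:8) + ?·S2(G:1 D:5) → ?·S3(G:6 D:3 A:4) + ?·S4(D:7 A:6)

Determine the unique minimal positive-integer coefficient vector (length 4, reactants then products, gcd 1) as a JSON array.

Coefficients: [5, 1, 1, 6]

G: 5·1+1·1 = 6 | 1·6+6·0 = 6
D: 5·8+1·5 = 45 | 1·3+6·7 = 45
A: 5·8+1·0 = 40 | 1·4+6·6 = 40
gcd(5,1,1,6) = 1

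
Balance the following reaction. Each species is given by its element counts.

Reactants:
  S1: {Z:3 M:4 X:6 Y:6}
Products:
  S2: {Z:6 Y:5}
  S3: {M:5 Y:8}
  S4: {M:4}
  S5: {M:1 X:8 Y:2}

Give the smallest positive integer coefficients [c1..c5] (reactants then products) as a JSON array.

Z: 4·3 = 12 | 2·6+1·0+2·0+3·0 = 12
M: 4·4 = 16 | 2·0+1·5+2·4+3·1 = 16
X: 4·6 = 24 | 2·0+1·0+2·0+3·8 = 24
Y: 4·6 = 24 | 2·5+1·8+2·0+3·2 = 24
gcd(4,2,1,2,3) = 1

Coefficients: [4, 2, 1, 2, 3]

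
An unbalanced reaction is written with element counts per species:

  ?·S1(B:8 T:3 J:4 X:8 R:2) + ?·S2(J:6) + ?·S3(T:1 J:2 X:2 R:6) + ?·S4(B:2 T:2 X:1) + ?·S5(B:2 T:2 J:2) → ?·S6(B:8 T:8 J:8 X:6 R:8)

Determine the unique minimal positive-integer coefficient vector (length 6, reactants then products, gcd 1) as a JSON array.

Coefficients: [1, 1, 5, 6, 6, 4]

B: 1·8+1·0+5·0+6·2+6·2 = 32 | 4·8 = 32
T: 1·3+1·0+5·1+6·2+6·2 = 32 | 4·8 = 32
J: 1·4+1·6+5·2+6·0+6·2 = 32 | 4·8 = 32
X: 1·8+1·0+5·2+6·1+6·0 = 24 | 4·6 = 24
R: 1·2+1·0+5·6+6·0+6·0 = 32 | 4·8 = 32
gcd(1,1,5,6,6,4) = 1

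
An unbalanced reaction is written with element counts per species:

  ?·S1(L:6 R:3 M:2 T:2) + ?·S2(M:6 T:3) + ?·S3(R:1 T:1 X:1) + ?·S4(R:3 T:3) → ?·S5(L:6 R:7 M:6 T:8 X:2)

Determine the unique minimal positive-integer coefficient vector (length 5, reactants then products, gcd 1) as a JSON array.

Coefficients: [3, 2, 6, 2, 3]

L: 3·6+2·0+6·0+2·0 = 18 | 3·6 = 18
R: 3·3+2·0+6·1+2·3 = 21 | 3·7 = 21
M: 3·2+2·6+6·0+2·0 = 18 | 3·6 = 18
T: 3·2+2·3+6·1+2·3 = 24 | 3·8 = 24
X: 3·0+2·0+6·1+2·0 = 6 | 3·2 = 6
gcd(3,2,6,2,3) = 1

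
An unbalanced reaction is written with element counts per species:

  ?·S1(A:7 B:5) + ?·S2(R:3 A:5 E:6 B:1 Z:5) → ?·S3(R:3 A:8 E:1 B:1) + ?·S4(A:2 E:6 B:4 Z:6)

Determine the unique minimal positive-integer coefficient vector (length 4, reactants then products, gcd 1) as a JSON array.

R: 4·0+6·3 = 18 | 6·3+5·0 = 18
A: 4·7+6·5 = 58 | 6·8+5·2 = 58
E: 4·0+6·6 = 36 | 6·1+5·6 = 36
B: 4·5+6·1 = 26 | 6·1+5·4 = 26
Z: 4·0+6·5 = 30 | 6·0+5·6 = 30
gcd(4,6,6,5) = 1

Coefficients: [4, 6, 6, 5]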